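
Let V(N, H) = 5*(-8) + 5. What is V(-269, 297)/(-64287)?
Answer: 35/64287 ≈ 0.00054443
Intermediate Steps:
V(N, H) = -35 (V(N, H) = -40 + 5 = -35)
V(-269, 297)/(-64287) = -35/(-64287) = -35*(-1/64287) = 35/64287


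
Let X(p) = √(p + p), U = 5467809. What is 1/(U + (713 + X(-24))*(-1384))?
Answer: 4481017/20079605296177 + 5536*I*√3/20079605296177 ≈ 2.2316e-7 + 4.7753e-10*I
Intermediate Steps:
X(p) = √2*√p (X(p) = √(2*p) = √2*√p)
1/(U + (713 + X(-24))*(-1384)) = 1/(5467809 + (713 + √2*√(-24))*(-1384)) = 1/(5467809 + (713 + √2*(2*I*√6))*(-1384)) = 1/(5467809 + (713 + 4*I*√3)*(-1384)) = 1/(5467809 + (-986792 - 5536*I*√3)) = 1/(4481017 - 5536*I*√3)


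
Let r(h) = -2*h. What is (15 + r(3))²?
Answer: 81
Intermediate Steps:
(15 + r(3))² = (15 - 2*3)² = (15 - 6)² = 9² = 81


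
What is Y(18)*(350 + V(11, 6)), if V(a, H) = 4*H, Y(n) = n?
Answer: 6732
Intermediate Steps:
Y(18)*(350 + V(11, 6)) = 18*(350 + 4*6) = 18*(350 + 24) = 18*374 = 6732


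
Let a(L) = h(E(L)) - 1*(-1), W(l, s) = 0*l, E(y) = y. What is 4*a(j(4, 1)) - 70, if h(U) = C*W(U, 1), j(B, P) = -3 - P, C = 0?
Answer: -66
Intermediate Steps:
W(l, s) = 0
h(U) = 0 (h(U) = 0*0 = 0)
a(L) = 1 (a(L) = 0 - 1*(-1) = 0 + 1 = 1)
4*a(j(4, 1)) - 70 = 4*1 - 70 = 4 - 70 = -66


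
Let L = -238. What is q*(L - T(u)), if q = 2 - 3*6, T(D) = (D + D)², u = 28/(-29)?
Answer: 3252704/841 ≈ 3867.7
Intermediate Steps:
u = -28/29 (u = 28*(-1/29) = -28/29 ≈ -0.96552)
T(D) = 4*D² (T(D) = (2*D)² = 4*D²)
q = -16 (q = 2 - 18 = -16)
q*(L - T(u)) = -16*(-238 - 4*(-28/29)²) = -16*(-238 - 4*784/841) = -16*(-238 - 1*3136/841) = -16*(-238 - 3136/841) = -16*(-203294/841) = 3252704/841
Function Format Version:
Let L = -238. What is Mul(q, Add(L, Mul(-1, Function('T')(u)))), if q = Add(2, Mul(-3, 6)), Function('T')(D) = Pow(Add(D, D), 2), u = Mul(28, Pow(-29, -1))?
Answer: Rational(3252704, 841) ≈ 3867.7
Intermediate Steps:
u = Rational(-28, 29) (u = Mul(28, Rational(-1, 29)) = Rational(-28, 29) ≈ -0.96552)
Function('T')(D) = Mul(4, Pow(D, 2)) (Function('T')(D) = Pow(Mul(2, D), 2) = Mul(4, Pow(D, 2)))
q = -16 (q = Add(2, -18) = -16)
Mul(q, Add(L, Mul(-1, Function('T')(u)))) = Mul(-16, Add(-238, Mul(-1, Mul(4, Pow(Rational(-28, 29), 2))))) = Mul(-16, Add(-238, Mul(-1, Mul(4, Rational(784, 841))))) = Mul(-16, Add(-238, Mul(-1, Rational(3136, 841)))) = Mul(-16, Add(-238, Rational(-3136, 841))) = Mul(-16, Rational(-203294, 841)) = Rational(3252704, 841)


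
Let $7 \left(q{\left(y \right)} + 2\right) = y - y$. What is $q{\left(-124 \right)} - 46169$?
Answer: $-46171$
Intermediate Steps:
$q{\left(y \right)} = -2$ ($q{\left(y \right)} = -2 + \frac{y - y}{7} = -2 + \frac{1}{7} \cdot 0 = -2 + 0 = -2$)
$q{\left(-124 \right)} - 46169 = -2 - 46169 = -46171$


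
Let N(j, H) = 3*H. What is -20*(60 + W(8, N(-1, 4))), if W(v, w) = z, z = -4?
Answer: -1120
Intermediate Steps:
W(v, w) = -4
-20*(60 + W(8, N(-1, 4))) = -20*(60 - 4) = -20*56 = -1120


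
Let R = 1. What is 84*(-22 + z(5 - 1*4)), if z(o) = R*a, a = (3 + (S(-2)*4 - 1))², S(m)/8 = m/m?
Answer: 95256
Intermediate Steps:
S(m) = 8 (S(m) = 8*(m/m) = 8*1 = 8)
a = 1156 (a = (3 + (8*4 - 1))² = (3 + (32 - 1))² = (3 + 31)² = 34² = 1156)
z(o) = 1156 (z(o) = 1*1156 = 1156)
84*(-22 + z(5 - 1*4)) = 84*(-22 + 1156) = 84*1134 = 95256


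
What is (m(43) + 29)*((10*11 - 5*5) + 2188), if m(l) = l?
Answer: 163656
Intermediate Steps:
(m(43) + 29)*((10*11 - 5*5) + 2188) = (43 + 29)*((10*11 - 5*5) + 2188) = 72*((110 - 25) + 2188) = 72*(85 + 2188) = 72*2273 = 163656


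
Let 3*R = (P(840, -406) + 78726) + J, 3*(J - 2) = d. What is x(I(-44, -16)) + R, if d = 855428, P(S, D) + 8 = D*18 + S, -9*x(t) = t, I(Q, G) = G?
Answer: 357400/3 ≈ 1.1913e+5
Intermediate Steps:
x(t) = -t/9
P(S, D) = -8 + S + 18*D (P(S, D) = -8 + (D*18 + S) = -8 + (18*D + S) = -8 + (S + 18*D) = -8 + S + 18*D)
J = 855434/3 (J = 2 + (⅓)*855428 = 2 + 855428/3 = 855434/3 ≈ 2.8514e+5)
R = 1072184/9 (R = (((-8 + 840 + 18*(-406)) + 78726) + 855434/3)/3 = (((-8 + 840 - 7308) + 78726) + 855434/3)/3 = ((-6476 + 78726) + 855434/3)/3 = (72250 + 855434/3)/3 = (⅓)*(1072184/3) = 1072184/9 ≈ 1.1913e+5)
x(I(-44, -16)) + R = -⅑*(-16) + 1072184/9 = 16/9 + 1072184/9 = 357400/3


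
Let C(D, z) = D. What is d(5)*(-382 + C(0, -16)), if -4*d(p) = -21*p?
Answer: -20055/2 ≈ -10028.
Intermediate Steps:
d(p) = 21*p/4 (d(p) = -(-21)*p/4 = 21*p/4)
d(5)*(-382 + C(0, -16)) = ((21/4)*5)*(-382 + 0) = (105/4)*(-382) = -20055/2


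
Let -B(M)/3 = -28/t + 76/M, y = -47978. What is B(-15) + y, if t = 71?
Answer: -17026374/355 ≈ -47962.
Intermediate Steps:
B(M) = 84/71 - 228/M (B(M) = -3*(-28/71 + 76/M) = 84/71 - 228/M)
B(-15) + y = (84/71 - 228/(-15)) - 47978 = (84/71 - 228*(-1/15)) - 47978 = (84/71 + 76/5) - 47978 = 5816/355 - 47978 = -17026374/355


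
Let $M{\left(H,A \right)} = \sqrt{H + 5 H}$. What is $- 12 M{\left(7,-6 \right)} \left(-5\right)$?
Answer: $60 \sqrt{42} \approx 388.84$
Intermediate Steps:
$M{\left(H,A \right)} = \sqrt{6} \sqrt{H}$ ($M{\left(H,A \right)} = \sqrt{6 H} = \sqrt{6} \sqrt{H}$)
$- 12 M{\left(7,-6 \right)} \left(-5\right) = - 12 \sqrt{6} \sqrt{7} \left(-5\right) = - 12 \sqrt{42} \left(-5\right) = 60 \sqrt{42}$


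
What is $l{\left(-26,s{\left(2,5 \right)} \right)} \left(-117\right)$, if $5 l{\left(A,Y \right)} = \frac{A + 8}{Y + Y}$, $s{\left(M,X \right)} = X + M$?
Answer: $\frac{1053}{35} \approx 30.086$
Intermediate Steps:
$s{\left(M,X \right)} = M + X$
$l{\left(A,Y \right)} = \frac{8 + A}{10 Y}$ ($l{\left(A,Y \right)} = \frac{\left(A + 8\right) \frac{1}{Y + Y}}{5} = \frac{\left(8 + A\right) \frac{1}{2 Y}}{5} = \frac{\frac{1}{2} \frac{1}{Y} \left(8 + A\right)}{5} = \frac{8 + A}{10 Y}$)
$l{\left(-26,s{\left(2,5 \right)} \right)} \left(-117\right) = \frac{8 - 26}{10 \left(2 + 5\right)} \left(-117\right) = \frac{1}{10} \cdot \frac{1}{7} \left(-18\right) \left(-117\right) = \left(- \frac{9}{35}\right) \left(-117\right) = \frac{1053}{35}$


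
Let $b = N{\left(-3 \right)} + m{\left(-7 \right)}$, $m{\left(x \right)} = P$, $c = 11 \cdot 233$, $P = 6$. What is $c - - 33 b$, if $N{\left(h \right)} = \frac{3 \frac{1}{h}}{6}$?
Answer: $\frac{5511}{2} \approx 2755.5$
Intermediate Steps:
$c = 2563$
$m{\left(x \right)} = 6$
$N{\left(h \right)} = \frac{1}{2 h}$ ($N{\left(h \right)} = \frac{3}{h} \frac{1}{6} = \frac{1}{2 h}$)
$b = \frac{35}{6}$ ($b = \frac{1}{2 \left(-3\right)} + 6 = \frac{1}{2} \left(- \frac{1}{3}\right) + 6 = - \frac{1}{6} + 6 = \frac{35}{6} \approx 5.8333$)
$c - - 33 b = 2563 - \left(-33\right) \frac{35}{6} = 2563 - - \frac{385}{2} = 2563 + \frac{385}{2} = \frac{5511}{2}$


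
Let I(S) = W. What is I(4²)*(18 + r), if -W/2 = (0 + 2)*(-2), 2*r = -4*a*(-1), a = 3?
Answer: 192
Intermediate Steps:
r = 6 (r = (-4*3*(-1))/2 = (-12*(-1))/2 = (½)*12 = 6)
W = 8 (W = -2*(0 + 2)*(-2) = -4*(-2) = -2*(-4) = 8)
I(S) = 8
I(4²)*(18 + r) = 8*(18 + 6) = 8*24 = 192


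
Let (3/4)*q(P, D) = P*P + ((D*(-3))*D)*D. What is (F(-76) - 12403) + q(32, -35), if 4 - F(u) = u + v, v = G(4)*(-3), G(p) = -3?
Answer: 481600/3 ≈ 1.6053e+5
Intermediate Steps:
v = 9 (v = -3*(-3) = 9)
q(P, D) = -4*D³ + 4*P²/3 (q(P, D) = 4*(P*P + ((D*(-3))*D)*D)/3 = 4*(P² + ((-3*D)*D)*D)/3 = 4*(P² + (-3*D²)*D)/3 = 4*(P² - 3*D³)/3 = -4*D³ + 4*P²/3)
F(u) = -5 - u (F(u) = 4 - (u + 9) = 4 - (9 + u) = 4 + (-9 - u) = -5 - u)
(F(-76) - 12403) + q(32, -35) = ((-5 - 1*(-76)) - 12403) + (-4*(-35)³ + (4/3)*32²) = ((-5 + 76) - 12403) + (-4*(-42875) + (4/3)*1024) = (71 - 12403) + (171500 + 4096/3) = -12332 + 518596/3 = 481600/3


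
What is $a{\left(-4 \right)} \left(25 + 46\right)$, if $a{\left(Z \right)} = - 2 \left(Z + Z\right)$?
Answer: $1136$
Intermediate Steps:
$a{\left(Z \right)} = - 4 Z$ ($a{\left(Z \right)} = - 2 \cdot 2 Z = - 4 Z$)
$a{\left(-4 \right)} \left(25 + 46\right) = \left(-4\right) \left(-4\right) \left(25 + 46\right) = 16 \cdot 71 = 1136$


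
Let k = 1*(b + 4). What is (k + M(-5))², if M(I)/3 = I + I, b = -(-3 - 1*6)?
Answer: 289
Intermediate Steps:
b = 9 (b = -(-3 - 6) = -1*(-9) = 9)
M(I) = 6*I (M(I) = 3*(I + I) = 3*(2*I) = 6*I)
k = 13 (k = 1*(9 + 4) = 1*13 = 13)
(k + M(-5))² = (13 + 6*(-5))² = (13 - 30)² = (-17)² = 289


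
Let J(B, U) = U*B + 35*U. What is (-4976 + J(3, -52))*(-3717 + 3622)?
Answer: 660440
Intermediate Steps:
J(B, U) = 35*U + B*U (J(B, U) = B*U + 35*U = 35*U + B*U)
(-4976 + J(3, -52))*(-3717 + 3622) = (-4976 - 52*(35 + 3))*(-3717 + 3622) = (-4976 - 52*38)*(-95) = (-4976 - 1976)*(-95) = -6952*(-95) = 660440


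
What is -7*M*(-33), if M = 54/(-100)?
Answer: -6237/50 ≈ -124.74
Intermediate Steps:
M = -27/50 (M = 54*(-1/100) = -27/50 ≈ -0.54000)
-7*M*(-33) = -7*(-27/50)*(-33) = (189/50)*(-33) = -6237/50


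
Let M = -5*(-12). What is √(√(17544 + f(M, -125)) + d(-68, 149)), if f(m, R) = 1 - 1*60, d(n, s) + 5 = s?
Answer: √(144 + √17485) ≈ 16.620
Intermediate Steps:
M = 60
d(n, s) = -5 + s
f(m, R) = -59 (f(m, R) = 1 - 60 = -59)
√(√(17544 + f(M, -125)) + d(-68, 149)) = √(√(17544 - 59) + (-5 + 149)) = √(√17485 + 144) = √(144 + √17485)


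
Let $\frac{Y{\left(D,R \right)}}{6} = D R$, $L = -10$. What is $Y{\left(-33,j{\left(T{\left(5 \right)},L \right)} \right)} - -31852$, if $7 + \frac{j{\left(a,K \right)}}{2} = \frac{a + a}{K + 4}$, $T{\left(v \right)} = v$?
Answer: $35284$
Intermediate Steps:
$j{\left(a,K \right)} = -14 + \frac{4 a}{4 + K}$ ($j{\left(a,K \right)} = -14 + 2 \frac{a + a}{K + 4} = -14 + 2 \frac{2 a}{4 + K} = -14 + \frac{4 a}{4 + K}$)
$Y{\left(D,R \right)} = 6 D R$
$Y{\left(-33,j{\left(T{\left(5 \right)},L \right)} \right)} - -31852 = 6 \left(-33\right) \frac{2 \left(-28 - -70 + 2 \cdot 5\right)}{4 - 10} - -31852 = 6 \left(-33\right) \frac{2 \left(-28 + 70 + 10\right)}{-6} + 31852 = 6 \left(-33\right) 2 \left(- \frac{1}{6}\right) 52 + 31852 = 6 \left(-33\right) \left(- \frac{52}{3}\right) + 31852 = 3432 + 31852 = 35284$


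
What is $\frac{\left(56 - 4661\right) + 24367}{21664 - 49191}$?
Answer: $- \frac{19762}{27527} \approx -0.71791$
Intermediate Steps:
$\frac{\left(56 - 4661\right) + 24367}{21664 - 49191} = \frac{\left(56 - 4661\right) + 24367}{-27527} = \left(-4605 + 24367\right) \left(- \frac{1}{27527}\right) = 19762 \left(- \frac{1}{27527}\right) = - \frac{19762}{27527}$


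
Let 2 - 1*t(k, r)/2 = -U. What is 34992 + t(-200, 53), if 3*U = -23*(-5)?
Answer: 105218/3 ≈ 35073.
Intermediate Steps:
U = 115/3 (U = (-23*(-5))/3 = (1/3)*115 = 115/3 ≈ 38.333)
t(k, r) = 242/3 (t(k, r) = 4 - (-2)*115/3 = 4 - 2*(-115/3) = 4 + 230/3 = 242/3)
34992 + t(-200, 53) = 34992 + 242/3 = 105218/3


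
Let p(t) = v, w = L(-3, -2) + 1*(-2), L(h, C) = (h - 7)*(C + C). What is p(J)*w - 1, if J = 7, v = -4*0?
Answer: -1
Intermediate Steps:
L(h, C) = 2*C*(-7 + h) (L(h, C) = (-7 + h)*(2*C) = 2*C*(-7 + h))
v = 0
w = 38 (w = 2*(-2)*(-7 - 3) + 1*(-2) = 2*(-2)*(-10) - 2 = 40 - 2 = 38)
p(t) = 0
p(J)*w - 1 = 0*38 - 1 = 0 - 1 = -1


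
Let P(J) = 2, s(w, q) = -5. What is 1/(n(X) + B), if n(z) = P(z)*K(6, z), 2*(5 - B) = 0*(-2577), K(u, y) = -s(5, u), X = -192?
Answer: 1/15 ≈ 0.066667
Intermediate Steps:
K(u, y) = 5 (K(u, y) = -1*(-5) = 5)
B = 5 (B = 5 - 0*(-2577) = 5 - ½*0 = 5 + 0 = 5)
n(z) = 10 (n(z) = 2*5 = 10)
1/(n(X) + B) = 1/(10 + 5) = 1/15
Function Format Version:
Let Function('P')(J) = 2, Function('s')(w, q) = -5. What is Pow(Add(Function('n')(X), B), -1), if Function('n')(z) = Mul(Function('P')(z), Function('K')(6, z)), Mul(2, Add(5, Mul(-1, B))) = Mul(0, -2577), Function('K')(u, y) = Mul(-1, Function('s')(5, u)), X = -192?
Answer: Rational(1, 15) ≈ 0.066667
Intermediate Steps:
Function('K')(u, y) = 5 (Function('K')(u, y) = Mul(-1, -5) = 5)
B = 5 (B = Add(5, Mul(Rational(-1, 2), Mul(0, -2577))) = Add(5, Mul(Rational(-1, 2), 0)) = Add(5, 0) = 5)
Function('n')(z) = 10 (Function('n')(z) = Mul(2, 5) = 10)
Pow(Add(Function('n')(X), B), -1) = Pow(Add(10, 5), -1) = Pow(15, -1) = Rational(1, 15)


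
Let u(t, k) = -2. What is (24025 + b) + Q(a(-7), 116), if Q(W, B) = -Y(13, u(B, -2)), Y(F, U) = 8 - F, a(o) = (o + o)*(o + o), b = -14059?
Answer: 9971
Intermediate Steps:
a(o) = 4*o**2 (a(o) = (2*o)*(2*o) = 4*o**2)
Q(W, B) = 5 (Q(W, B) = -(8 - 1*13) = -(8 - 13) = -1*(-5) = 5)
(24025 + b) + Q(a(-7), 116) = (24025 - 14059) + 5 = 9966 + 5 = 9971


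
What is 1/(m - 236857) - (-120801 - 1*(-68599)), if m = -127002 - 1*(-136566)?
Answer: 11865149185/227293 ≈ 52202.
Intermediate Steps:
m = 9564 (m = -127002 + 136566 = 9564)
1/(m - 236857) - (-120801 - 1*(-68599)) = 1/(9564 - 236857) - (-120801 - 1*(-68599)) = 1/(-227293) - (-120801 + 68599) = -1/227293 - 1*(-52202) = -1/227293 + 52202 = 11865149185/227293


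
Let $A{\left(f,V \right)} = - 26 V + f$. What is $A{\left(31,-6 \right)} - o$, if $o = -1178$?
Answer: $1365$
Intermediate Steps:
$A{\left(f,V \right)} = f - 26 V$
$A{\left(31,-6 \right)} - o = \left(31 - -156\right) - -1178 = \left(31 + 156\right) + 1178 = 187 + 1178 = 1365$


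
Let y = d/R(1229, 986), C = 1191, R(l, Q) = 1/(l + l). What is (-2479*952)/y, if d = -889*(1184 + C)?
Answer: 168572/370697125 ≈ 0.00045474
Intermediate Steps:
R(l, Q) = 1/(2*l)
d = -2111375 (d = -889*(1184 + 1191) = -889*2375 = -2111375)
y = -5189759750 (y = -2111375/((½)/1229) = -2111375/((½)*(1/1229)) = -2111375/1/2458 = -2111375*2458 = -5189759750)
(-2479*952)/y = -2479*952/(-5189759750) = -2360008*(-1/5189759750) = 168572/370697125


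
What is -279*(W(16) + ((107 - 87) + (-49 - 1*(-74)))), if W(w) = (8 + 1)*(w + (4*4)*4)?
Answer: -213435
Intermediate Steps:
W(w) = 576 + 9*w (W(w) = 9*(w + 16*4) = 9*(w + 64) = 9*(64 + w) = 576 + 9*w)
-279*(W(16) + ((107 - 87) + (-49 - 1*(-74)))) = -279*((576 + 9*16) + ((107 - 87) + (-49 - 1*(-74)))) = -279*((576 + 144) + (20 + (-49 + 74))) = -279*(720 + (20 + 25)) = -279*(720 + 45) = -279*765 = -213435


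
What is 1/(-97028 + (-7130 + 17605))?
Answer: -1/86553 ≈ -1.1554e-5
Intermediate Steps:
1/(-97028 + (-7130 + 17605)) = 1/(-97028 + 10475) = 1/(-86553) = -1/86553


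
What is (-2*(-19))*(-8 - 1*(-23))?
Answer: 570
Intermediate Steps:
(-2*(-19))*(-8 - 1*(-23)) = 38*(-8 + 23) = 38*15 = 570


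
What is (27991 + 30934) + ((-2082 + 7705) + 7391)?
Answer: 71939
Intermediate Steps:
(27991 + 30934) + ((-2082 + 7705) + 7391) = 58925 + (5623 + 7391) = 58925 + 13014 = 71939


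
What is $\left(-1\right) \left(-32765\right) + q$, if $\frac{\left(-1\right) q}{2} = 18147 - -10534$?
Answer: $-24597$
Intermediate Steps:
$q = -57362$ ($q = - 2 \left(18147 - -10534\right) = - 2 \left(18147 + 10534\right) = \left(-2\right) 28681 = -57362$)
$\left(-1\right) \left(-32765\right) + q = \left(-1\right) \left(-32765\right) - 57362 = 32765 - 57362 = -24597$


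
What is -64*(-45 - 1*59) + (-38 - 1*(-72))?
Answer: 6690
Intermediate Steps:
-64*(-45 - 1*59) + (-38 - 1*(-72)) = -64*(-45 - 59) + (-38 + 72) = -64*(-104) + 34 = 6656 + 34 = 6690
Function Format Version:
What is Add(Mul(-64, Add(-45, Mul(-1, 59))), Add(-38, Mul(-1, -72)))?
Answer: 6690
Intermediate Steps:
Add(Mul(-64, Add(-45, Mul(-1, 59))), Add(-38, Mul(-1, -72))) = Add(Mul(-64, Add(-45, -59)), Add(-38, 72)) = Add(Mul(-64, -104), 34) = Add(6656, 34) = 6690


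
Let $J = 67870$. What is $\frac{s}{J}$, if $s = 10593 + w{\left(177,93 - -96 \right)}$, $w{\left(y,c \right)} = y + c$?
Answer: $\frac{10959}{67870} \approx 0.16147$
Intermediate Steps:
$w{\left(y,c \right)} = c + y$
$s = 10959$ ($s = 10593 + \left(\left(93 - -96\right) + 177\right) = 10593 + \left(\left(93 + 96\right) + 177\right) = 10593 + \left(189 + 177\right) = 10593 + 366 = 10959$)
$\frac{s}{J} = \frac{10959}{67870}$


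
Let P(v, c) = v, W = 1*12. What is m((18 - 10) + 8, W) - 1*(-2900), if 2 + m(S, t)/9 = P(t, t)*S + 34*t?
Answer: 8282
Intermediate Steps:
W = 12
m(S, t) = -18 + 306*t + 9*S*t (m(S, t) = -18 + 9*(t*S + 34*t) = -18 + 9*(S*t + 34*t) = -18 + 9*(34*t + S*t) = -18 + (306*t + 9*S*t) = -18 + 306*t + 9*S*t)
m((18 - 10) + 8, W) - 1*(-2900) = (-18 + 306*12 + 9*((18 - 10) + 8)*12) - 1*(-2900) = (-18 + 3672 + 9*(8 + 8)*12) + 2900 = (-18 + 3672 + 9*16*12) + 2900 = (-18 + 3672 + 1728) + 2900 = 5382 + 2900 = 8282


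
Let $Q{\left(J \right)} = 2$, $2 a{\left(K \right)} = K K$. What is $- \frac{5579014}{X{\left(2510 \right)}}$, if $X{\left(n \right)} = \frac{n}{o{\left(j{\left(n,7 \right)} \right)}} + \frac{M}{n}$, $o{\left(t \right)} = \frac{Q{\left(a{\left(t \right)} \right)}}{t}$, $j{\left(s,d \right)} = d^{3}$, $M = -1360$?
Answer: $- \frac{1400332514}{108046579} \approx -12.96$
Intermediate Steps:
$a{\left(K \right)} = \frac{K^{2}}{2}$ ($a{\left(K \right)} = \frac{K K}{2} = \frac{K^{2}}{2}$)
$o{\left(t \right)} = \frac{2}{t}$
$X{\left(n \right)} = - \frac{1360}{n} + \frac{343 n}{2}$ ($X{\left(n \right)} = \frac{n}{2 \frac{1}{7^{3}}} - \frac{1360}{n} = \frac{n}{2 \cdot \frac{1}{343}} - \frac{1360}{n} = \frac{n}{\frac{2}{343}} - \frac{1360}{n} = n \frac{343}{2} - \frac{1360}{n} = \frac{343 n}{2} - \frac{1360}{n} = - \frac{1360}{n} + \frac{343 n}{2}$)
$- \frac{5579014}{X{\left(2510 \right)}} = - \frac{5579014}{- \frac{1360}{2510} + \frac{343}{2} \cdot 2510} = - \frac{5579014}{\left(-1360\right) \frac{1}{2510} + 430465} = - \frac{5579014}{- \frac{136}{251} + 430465} = - \frac{5579014}{\frac{108046579}{251}} = \left(-5579014\right) \frac{251}{108046579} = - \frac{1400332514}{108046579}$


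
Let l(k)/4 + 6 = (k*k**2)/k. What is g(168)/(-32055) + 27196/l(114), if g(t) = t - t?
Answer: 6799/12990 ≈ 0.52340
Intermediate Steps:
l(k) = -24 + 4*k**2 (l(k) = -24 + 4*((k*k**2)/k) = -24 + 4*(k**3/k) = -24 + 4*k**2)
g(t) = 0
g(168)/(-32055) + 27196/l(114) = 0/(-32055) + 27196/(-24 + 4*114**2) = 0*(-1/32055) + 27196/(-24 + 4*12996) = 0 + 27196/(-24 + 51984) = 0 + 27196/51960 = 0 + 27196*(1/51960) = 0 + 6799/12990 = 6799/12990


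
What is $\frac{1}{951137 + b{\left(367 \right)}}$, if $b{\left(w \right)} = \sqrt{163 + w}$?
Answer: $\frac{951137}{904661592239} - \frac{\sqrt{530}}{904661592239} \approx 1.0513 \cdot 10^{-6}$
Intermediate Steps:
$\frac{1}{951137 + b{\left(367 \right)}} = \frac{1}{951137 + \sqrt{163 + 367}} = \frac{1}{951137 + \sqrt{530}}$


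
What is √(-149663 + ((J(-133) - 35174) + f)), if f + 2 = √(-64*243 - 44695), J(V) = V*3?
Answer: √(-185238 + I*√60247) ≈ 0.285 + 430.39*I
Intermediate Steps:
J(V) = 3*V
f = -2 + I*√60247 (f = -2 + √(-64*243 - 44695) = -2 + √(-15552 - 44695) = -2 + √(-60247) = -2 + I*√60247 ≈ -2.0 + 245.45*I)
√(-149663 + ((J(-133) - 35174) + f)) = √(-149663 + ((3*(-133) - 35174) + (-2 + I*√60247))) = √(-149663 + ((-399 - 35174) + (-2 + I*√60247))) = √(-149663 + (-35573 + (-2 + I*√60247))) = √(-149663 + (-35575 + I*√60247)) = √(-185238 + I*√60247)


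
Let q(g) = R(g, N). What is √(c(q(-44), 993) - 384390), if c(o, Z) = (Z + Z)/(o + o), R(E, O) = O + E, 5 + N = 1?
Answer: I*√6150571/4 ≈ 620.01*I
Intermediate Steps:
N = -4 (N = -5 + 1 = -4)
R(E, O) = E + O
q(g) = -4 + g (q(g) = g - 4 = -4 + g)
c(o, Z) = Z/o (c(o, Z) = (2*Z)/((2*o)) = (2*Z)*(1/(2*o)) = Z/o)
√(c(q(-44), 993) - 384390) = √(993/(-4 - 44) - 384390) = √(993/(-48) - 384390) = √(993*(-1/48) - 384390) = √(-331/16 - 384390) = √(-6150571/16) = I*√6150571/4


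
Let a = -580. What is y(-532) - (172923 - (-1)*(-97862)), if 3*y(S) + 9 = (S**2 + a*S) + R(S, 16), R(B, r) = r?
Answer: 122136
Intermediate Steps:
y(S) = 7/3 - 580*S/3 + S**2/3 (y(S) = -3 + ((S**2 - 580*S) + 16)/3 = -3 + (16 + S**2 - 580*S)/3 = -3 + (16/3 - 580*S/3 + S**2/3) = 7/3 - 580*S/3 + S**2/3)
y(-532) - (172923 - (-1)*(-97862)) = (7/3 - 580/3*(-532) + (1/3)*(-532)**2) - (172923 - (-1)*(-97862)) = (7/3 + 308560/3 + (1/3)*283024) - (172923 - 1*97862) = (7/3 + 308560/3 + 283024/3) - (172923 - 97862) = 197197 - 1*75061 = 197197 - 75061 = 122136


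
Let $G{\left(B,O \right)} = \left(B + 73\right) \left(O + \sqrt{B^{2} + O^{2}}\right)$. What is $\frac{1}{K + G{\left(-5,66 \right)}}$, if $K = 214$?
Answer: $\frac{2351}{925530} - \frac{17 \sqrt{4381}}{462765} \approx 0.00010866$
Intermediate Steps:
$G{\left(B,O \right)} = \left(73 + B\right) \left(O + \sqrt{B^{2} + O^{2}}\right)$
$\frac{1}{K + G{\left(-5,66 \right)}} = \frac{1}{214 + \left(73 \cdot 66 + 73 \sqrt{\left(-5\right)^{2} + 66^{2}} - 330 - 5 \sqrt{\left(-5\right)^{2} + 66^{2}}\right)} = \frac{1}{214 + \left(4818 + 73 \sqrt{25 + 4356} - 330 - 5 \sqrt{25 + 4356}\right)} = \frac{1}{214 + \left(4818 + 73 \sqrt{4381} - 330 - 5 \sqrt{4381}\right)} = \frac{1}{214 + \left(4488 + 68 \sqrt{4381}\right)} = \frac{1}{4702 + 68 \sqrt{4381}}$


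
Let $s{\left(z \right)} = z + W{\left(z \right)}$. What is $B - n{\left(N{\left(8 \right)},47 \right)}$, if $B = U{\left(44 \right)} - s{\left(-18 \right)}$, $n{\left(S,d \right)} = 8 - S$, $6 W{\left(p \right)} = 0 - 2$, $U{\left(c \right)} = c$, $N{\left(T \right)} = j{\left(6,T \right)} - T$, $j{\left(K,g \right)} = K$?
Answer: $\frac{157}{3} \approx 52.333$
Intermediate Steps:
$N{\left(T \right)} = 6 - T$
$W{\left(p \right)} = - \frac{1}{3}$ ($W{\left(p \right)} = \frac{0 - 2}{6} = \frac{1}{6} \left(-2\right) = - \frac{1}{3}$)
$s{\left(z \right)} = - \frac{1}{3} + z$ ($s{\left(z \right)} = z - \frac{1}{3} = - \frac{1}{3} + z$)
$B = \frac{187}{3}$ ($B = 44 - \left(- \frac{1}{3} - 18\right) = 44 - - \frac{55}{3} = 44 + \frac{55}{3} = \frac{187}{3} \approx 62.333$)
$B - n{\left(N{\left(8 \right)},47 \right)} = \frac{187}{3} - \left(8 - \left(6 - 8\right)\right) = \frac{187}{3} - \left(8 - -2\right) = \frac{187}{3} - \left(8 + 2\right) = \frac{187}{3} - 10 = \frac{157}{3}$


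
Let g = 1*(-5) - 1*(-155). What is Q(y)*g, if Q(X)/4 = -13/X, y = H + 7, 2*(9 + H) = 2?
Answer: 7800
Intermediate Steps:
H = -8 (H = -9 + (½)*2 = -9 + 1 = -8)
y = -1 (y = -8 + 7 = -1)
g = 150 (g = -5 + 155 = 150)
Q(X) = -52/X (Q(X) = 4*(-13/X) = -52/X)
Q(y)*g = -52/(-1)*150 = -52*(-1)*150 = 52*150 = 7800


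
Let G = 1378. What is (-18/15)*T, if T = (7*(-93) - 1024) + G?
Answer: 1782/5 ≈ 356.40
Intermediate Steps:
T = -297 (T = (7*(-93) - 1024) + 1378 = (-651 - 1024) + 1378 = -1675 + 1378 = -297)
(-18/15)*T = -18/15*(-297) = -18*1/15*(-297) = -6/5*(-297) = 1782/5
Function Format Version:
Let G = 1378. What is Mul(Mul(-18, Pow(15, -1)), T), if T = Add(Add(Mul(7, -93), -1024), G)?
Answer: Rational(1782, 5) ≈ 356.40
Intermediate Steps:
T = -297 (T = Add(Add(Mul(7, -93), -1024), 1378) = Add(Add(-651, -1024), 1378) = Add(-1675, 1378) = -297)
Mul(Mul(-18, Pow(15, -1)), T) = Mul(Mul(-18, Pow(15, -1)), -297) = Mul(Mul(-18, Rational(1, 15)), -297) = Mul(Rational(-6, 5), -297) = Rational(1782, 5)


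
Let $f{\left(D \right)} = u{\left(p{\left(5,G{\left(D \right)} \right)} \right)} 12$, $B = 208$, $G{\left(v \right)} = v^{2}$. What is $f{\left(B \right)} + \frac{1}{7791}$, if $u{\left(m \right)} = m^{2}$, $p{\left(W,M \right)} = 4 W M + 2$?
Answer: $\frac{69998670141977809}{7791} \approx 8.9846 \cdot 10^{12}$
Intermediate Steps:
$p{\left(W,M \right)} = 2 + 4 M W$ ($p{\left(W,M \right)} = 4 M W + 2 = 2 + 4 M W$)
$f{\left(D \right)} = 12 \left(2 + 20 D^{2}\right)^{2}$ ($f{\left(D \right)} = \left(2 + 4 D^{2} \cdot 5\right)^{2} \cdot 12 = \left(2 + 20 D^{2}\right)^{2} \cdot 12 = 12 \left(2 + 20 D^{2}\right)^{2}$)
$f{\left(B \right)} + \frac{1}{7791} = 48 \left(1 + 10 \cdot 208^{2}\right)^{2} + \frac{1}{7791} = 48 \left(1 + 10 \cdot 43264\right)^{2} + \frac{1}{7791} = 48 \left(1 + 432640\right)^{2} + \frac{1}{7791} = 48 \cdot 432641^{2} + \frac{1}{7791} = 48 \cdot 187178234881 + \frac{1}{7791} = 8984555274288 + \frac{1}{7791} = \frac{69998670141977809}{7791}$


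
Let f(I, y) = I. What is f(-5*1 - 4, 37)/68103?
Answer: -1/7567 ≈ -0.00013215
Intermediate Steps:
f(-5*1 - 4, 37)/68103 = (-5*1 - 4)/68103 = (-5 - 4)*(1/68103) = -9*1/68103 = -1/7567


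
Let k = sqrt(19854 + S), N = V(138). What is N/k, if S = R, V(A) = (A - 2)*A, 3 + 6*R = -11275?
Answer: 18768*sqrt(161769)/53923 ≈ 139.99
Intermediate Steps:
R = -5639/3 (R = -1/2 + (1/6)*(-11275) = -1/2 - 11275/6 = -5639/3 ≈ -1879.7)
V(A) = A*(-2 + A) (V(A) = (-2 + A)*A = A*(-2 + A))
N = 18768 (N = 138*(-2 + 138) = 138*136 = 18768)
S = -5639/3 ≈ -1879.7
k = sqrt(161769)/3 (k = sqrt(19854 - 5639/3) = sqrt(53923/3) = sqrt(161769)/3 ≈ 134.07)
N/k = 18768/((sqrt(161769)/3)) = 18768*(sqrt(161769)/53923) = 18768*sqrt(161769)/53923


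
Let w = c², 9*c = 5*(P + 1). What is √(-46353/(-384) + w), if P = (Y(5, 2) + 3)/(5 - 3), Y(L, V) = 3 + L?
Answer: √2773462/144 ≈ 11.565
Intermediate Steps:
P = 11/2 (P = ((3 + 5) + 3)/(5 - 3) = (8 + 3)/2 = 11*(½) = 11/2 ≈ 5.5000)
c = 65/18 (c = (5*(11/2 + 1))/9 = (5*(13/2))/9 = (⅑)*(65/2) = 65/18 ≈ 3.6111)
w = 4225/324 (w = (65/18)² = 4225/324 ≈ 13.040)
√(-46353/(-384) + w) = √(-46353/(-384) + 4225/324) = √(-46353*(-1/384) + 4225/324) = √(15451/128 + 4225/324) = √(1386731/10368) = √2773462/144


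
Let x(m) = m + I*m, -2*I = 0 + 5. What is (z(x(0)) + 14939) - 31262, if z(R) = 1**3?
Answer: -16322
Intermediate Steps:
I = -5/2 (I = -(0 + 5)/2 = -1/2*5 = -5/2 ≈ -2.5000)
x(m) = -3*m/2 (x(m) = m - 5*m/2 = -3*m/2)
z(R) = 1
(z(x(0)) + 14939) - 31262 = (1 + 14939) - 31262 = 14940 - 31262 = -16322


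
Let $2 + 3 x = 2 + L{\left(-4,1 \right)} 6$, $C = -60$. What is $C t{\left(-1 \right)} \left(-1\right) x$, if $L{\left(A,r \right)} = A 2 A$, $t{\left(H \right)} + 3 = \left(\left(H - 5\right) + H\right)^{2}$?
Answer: $176640$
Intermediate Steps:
$t{\left(H \right)} = -3 + \left(-5 + 2 H\right)^{2}$ ($t{\left(H \right)} = -3 + \left(\left(H - 5\right) + H\right)^{2} = -3 + \left(\left(-5 + H\right) + H\right)^{2} = -3 + \left(-5 + 2 H\right)^{2}$)
$L{\left(A,r \right)} = 2 A^{2}$ ($L{\left(A,r \right)} = 2 A A = 2 A^{2}$)
$x = 64$ ($x = - \frac{2}{3} + \frac{2 + 2 \left(-4\right)^{2} \cdot 6}{3} = - \frac{2}{3} + \frac{2 + 2 \cdot 16 \cdot 6}{3} = - \frac{2}{3} + \frac{2 + 32 \cdot 6}{3} = - \frac{2}{3} + \frac{2 + 192}{3} = - \frac{2}{3} + \frac{1}{3} \cdot 194 = - \frac{2}{3} + \frac{194}{3} = 64$)
$C t{\left(-1 \right)} \left(-1\right) x = - 60 \left(-3 + \left(-5 + 2 \left(-1\right)\right)^{2}\right) \left(-1\right) 64 = - 60 \left(-3 + \left(-5 - 2\right)^{2}\right) \left(-1\right) 64 = - 60 \left(-3 + \left(-7\right)^{2}\right) \left(-1\right) 64 = - 60 \left(-3 + 49\right) \left(-1\right) 64 = - 60 \cdot 46 \left(-1\right) 64 = - 60 \left(\left(-46\right) 64\right) = \left(-60\right) \left(-2944\right) = 176640$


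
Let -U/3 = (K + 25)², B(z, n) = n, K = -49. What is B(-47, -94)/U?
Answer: 47/864 ≈ 0.054398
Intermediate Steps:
U = -1728 (U = -3*(-49 + 25)² = -3*(-24)² = -3*576 = -1728)
B(-47, -94)/U = -94/(-1728) = -94*(-1/1728) = 47/864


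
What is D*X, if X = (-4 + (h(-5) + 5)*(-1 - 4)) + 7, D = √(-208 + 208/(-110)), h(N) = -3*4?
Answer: 76*I*√158730/55 ≈ 550.53*I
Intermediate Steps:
h(N) = -12
D = 2*I*√158730/55 (D = √(-208 + 208*(-1/110)) = √(-208 - 104/55) = √(-11544/55) = 2*I*√158730/55 ≈ 14.488*I)
X = 38 (X = (-4 + (-12 + 5)*(-1 - 4)) + 7 = (-4 - 7*(-5)) + 7 = (-4 + 35) + 7 = 31 + 7 = 38)
D*X = (2*I*√158730/55)*38 = 76*I*√158730/55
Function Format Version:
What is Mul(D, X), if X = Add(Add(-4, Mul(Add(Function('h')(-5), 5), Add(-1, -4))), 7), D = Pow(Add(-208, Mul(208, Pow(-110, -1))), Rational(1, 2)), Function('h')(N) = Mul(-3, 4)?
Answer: Mul(Rational(76, 55), I, Pow(158730, Rational(1, 2))) ≈ Mul(550.53, I)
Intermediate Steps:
Function('h')(N) = -12
D = Mul(Rational(2, 55), I, Pow(158730, Rational(1, 2))) (D = Pow(Add(-208, Mul(208, Rational(-1, 110))), Rational(1, 2)) = Pow(Add(-208, Rational(-104, 55)), Rational(1, 2)) = Pow(Rational(-11544, 55), Rational(1, 2)) = Mul(Rational(2, 55), I, Pow(158730, Rational(1, 2))) ≈ Mul(14.488, I))
X = 38 (X = Add(Add(-4, Mul(Add(-12, 5), Add(-1, -4))), 7) = Add(Add(-4, Mul(-7, -5)), 7) = Add(Add(-4, 35), 7) = Add(31, 7) = 38)
Mul(D, X) = Mul(Mul(Rational(2, 55), I, Pow(158730, Rational(1, 2))), 38) = Mul(Rational(76, 55), I, Pow(158730, Rational(1, 2)))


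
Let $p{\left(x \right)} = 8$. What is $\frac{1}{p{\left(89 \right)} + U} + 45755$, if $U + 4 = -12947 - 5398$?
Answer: $\frac{839192454}{18341} \approx 45755.0$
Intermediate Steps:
$U = -18349$ ($U = -4 - 18345 = -18349$)
$\frac{1}{p{\left(89 \right)} + U} + 45755 = \frac{1}{8 - 18349} + 45755 = \frac{1}{-18341} + 45755 = - \frac{1}{18341} + 45755 = \frac{839192454}{18341}$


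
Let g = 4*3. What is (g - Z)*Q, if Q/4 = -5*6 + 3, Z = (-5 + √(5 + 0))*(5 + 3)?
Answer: -5616 + 864*√5 ≈ -3684.0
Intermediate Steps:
g = 12
Z = -40 + 8*√5 (Z = (-5 + √5)*8 = -40 + 8*√5 ≈ -22.111)
Q = -108 (Q = 4*(-5*6 + 3) = 4*(-30 + 3) = 4*(-27) = -108)
(g - Z)*Q = (12 - (-40 + 8*√5))*(-108) = (12 + (40 - 8*√5))*(-108) = (52 - 8*√5)*(-108) = -5616 + 864*√5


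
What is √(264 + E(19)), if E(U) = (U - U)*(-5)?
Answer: 2*√66 ≈ 16.248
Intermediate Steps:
E(U) = 0 (E(U) = 0*(-5) = 0)
√(264 + E(19)) = √(264 + 0) = √264 = 2*√66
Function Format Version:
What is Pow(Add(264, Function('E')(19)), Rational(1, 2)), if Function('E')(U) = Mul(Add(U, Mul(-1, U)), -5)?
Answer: Mul(2, Pow(66, Rational(1, 2))) ≈ 16.248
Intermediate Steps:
Function('E')(U) = 0 (Function('E')(U) = Mul(0, -5) = 0)
Pow(Add(264, Function('E')(19)), Rational(1, 2)) = Pow(Add(264, 0), Rational(1, 2)) = Pow(264, Rational(1, 2)) = Mul(2, Pow(66, Rational(1, 2)))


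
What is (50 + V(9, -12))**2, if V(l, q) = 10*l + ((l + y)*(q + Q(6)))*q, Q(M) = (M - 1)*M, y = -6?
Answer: 258064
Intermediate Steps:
Q(M) = M*(-1 + M) (Q(M) = (-1 + M)*M = M*(-1 + M))
V(l, q) = 10*l + q*(-6 + l)*(30 + q) (V(l, q) = 10*l + ((l - 6)*(q + 6*(-1 + 6)))*q = 10*l + ((-6 + l)*(q + 6*5))*q = 10*l + ((-6 + l)*(q + 30))*q = 10*l + ((-6 + l)*(30 + q))*q = 10*l + q*(-6 + l)*(30 + q))
(50 + V(9, -12))**2 = (50 + (-180*(-12) - 6*(-12)**2 + 10*9 + 9*(-12)**2 + 30*9*(-12)))**2 = (50 + (2160 - 6*144 + 90 + 9*144 - 3240))**2 = (50 + (2160 - 864 + 90 + 1296 - 3240))**2 = (50 - 558)**2 = (-508)**2 = 258064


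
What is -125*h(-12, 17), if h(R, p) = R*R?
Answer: -18000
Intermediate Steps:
h(R, p) = R**2
-125*h(-12, 17) = -125*(-12)**2 = -125*144 = -18000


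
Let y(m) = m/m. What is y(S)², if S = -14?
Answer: 1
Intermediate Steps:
y(m) = 1
y(S)² = 1² = 1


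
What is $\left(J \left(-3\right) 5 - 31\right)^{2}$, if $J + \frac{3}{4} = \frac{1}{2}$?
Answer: $\frac{11881}{16} \approx 742.56$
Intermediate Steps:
$J = - \frac{1}{4}$ ($J = - \frac{3}{4} + \frac{1}{2} = - \frac{1}{4} \approx -0.25$)
$\left(J \left(-3\right) 5 - 31\right)^{2} = \left(\left(- \frac{1}{4}\right) \left(-3\right) 5 - 31\right)^{2} = \left(\frac{3}{4} \cdot 5 - 31\right)^{2} = \left(\frac{15}{4} - 31\right)^{2} = \left(- \frac{109}{4}\right)^{2} = \frac{11881}{16}$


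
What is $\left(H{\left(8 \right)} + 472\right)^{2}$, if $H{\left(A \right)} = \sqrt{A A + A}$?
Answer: $222856 + 5664 \sqrt{2} \approx 2.3087 \cdot 10^{5}$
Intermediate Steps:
$H{\left(A \right)} = \sqrt{A + A^{2}}$ ($H{\left(A \right)} = \sqrt{A^{2} + A} = \sqrt{A + A^{2}}$)
$\left(H{\left(8 \right)} + 472\right)^{2} = \left(\sqrt{8 \left(1 + 8\right)} + 472\right)^{2} = \left(\sqrt{8 \cdot 9} + 472\right)^{2} = \left(\sqrt{72} + 472\right)^{2} = \left(6 \sqrt{2} + 472\right)^{2} = \left(472 + 6 \sqrt{2}\right)^{2}$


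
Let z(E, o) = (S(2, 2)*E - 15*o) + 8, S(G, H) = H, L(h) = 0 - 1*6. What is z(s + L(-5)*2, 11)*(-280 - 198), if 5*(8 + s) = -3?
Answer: 473698/5 ≈ 94740.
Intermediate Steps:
s = -43/5 (s = -8 + (1/5)*(-3) = -8 - 3/5 = -43/5 ≈ -8.6000)
L(h) = -6 (L(h) = 0 - 6 = -6)
z(E, o) = 8 - 15*o + 2*E (z(E, o) = (2*E - 15*o) + 8 = (-15*o + 2*E) + 8 = 8 - 15*o + 2*E)
z(s + L(-5)*2, 11)*(-280 - 198) = (8 - 15*11 + 2*(-43/5 - 6*2))*(-280 - 198) = (8 - 165 + 2*(-43/5 - 12))*(-478) = (8 - 165 + 2*(-103/5))*(-478) = (8 - 165 - 206/5)*(-478) = -991/5*(-478) = 473698/5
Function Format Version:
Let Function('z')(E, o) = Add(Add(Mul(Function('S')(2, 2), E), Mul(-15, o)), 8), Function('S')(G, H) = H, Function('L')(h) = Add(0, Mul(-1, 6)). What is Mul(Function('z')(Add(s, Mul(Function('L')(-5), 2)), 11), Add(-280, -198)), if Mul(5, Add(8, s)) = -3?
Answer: Rational(473698, 5) ≈ 94740.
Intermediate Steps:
s = Rational(-43, 5) (s = Add(-8, Mul(Rational(1, 5), -3)) = Add(-8, Rational(-3, 5)) = Rational(-43, 5) ≈ -8.6000)
Function('L')(h) = -6 (Function('L')(h) = Add(0, -6) = -6)
Function('z')(E, o) = Add(8, Mul(-15, o), Mul(2, E)) (Function('z')(E, o) = Add(Add(Mul(2, E), Mul(-15, o)), 8) = Add(Add(Mul(-15, o), Mul(2, E)), 8) = Add(8, Mul(-15, o), Mul(2, E)))
Mul(Function('z')(Add(s, Mul(Function('L')(-5), 2)), 11), Add(-280, -198)) = Mul(Add(8, Mul(-15, 11), Mul(2, Add(Rational(-43, 5), Mul(-6, 2)))), Add(-280, -198)) = Mul(Add(8, -165, Mul(2, Add(Rational(-43, 5), -12))), -478) = Mul(Add(8, -165, Mul(2, Rational(-103, 5))), -478) = Mul(Add(8, -165, Rational(-206, 5)), -478) = Mul(Rational(-991, 5), -478) = Rational(473698, 5)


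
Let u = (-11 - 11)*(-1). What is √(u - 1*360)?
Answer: 13*I*√2 ≈ 18.385*I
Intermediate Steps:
u = 22 (u = -22*(-1) = 22)
√(u - 1*360) = √(22 - 1*360) = √(22 - 360) = √(-338) = 13*I*√2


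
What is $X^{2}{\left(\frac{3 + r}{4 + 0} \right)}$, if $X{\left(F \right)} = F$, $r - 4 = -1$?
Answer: $\frac{9}{4} \approx 2.25$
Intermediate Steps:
$r = 3$ ($r = 4 - 1 = 3$)
$X^{2}{\left(\frac{3 + r}{4 + 0} \right)} = \left(\frac{3 + 3}{4 + 0}\right)^{2} = \left(\frac{6}{4}\right)^{2} = \left(6 \cdot \frac{1}{4}\right)^{2} = \left(\frac{3}{2}\right)^{2} = \frac{9}{4}$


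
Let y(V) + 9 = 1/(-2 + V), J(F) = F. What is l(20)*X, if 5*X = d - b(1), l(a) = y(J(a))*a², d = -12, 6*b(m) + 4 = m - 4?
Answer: 209300/27 ≈ 7751.9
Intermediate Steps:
b(m) = -4/3 + m/6 (b(m) = -⅔ + (m - 4)/6 = -⅔ + (-4 + m)/6 = -⅔ + (-⅔ + m/6) = -4/3 + m/6)
y(V) = -9 + 1/(-2 + V)
l(a) = a²*(19 - 9*a)/(-2 + a) (l(a) = ((19 - 9*a)/(-2 + a))*a² = a²*(19 - 9*a)/(-2 + a))
X = -13/6 (X = (-12 - (-4/3 + (⅙)*1))/5 = (-12 - (-4/3 + ⅙))/5 = (-12 - 1*(-7/6))/5 = (-12 + 7/6)/5 = (⅕)*(-65/6) = -13/6 ≈ -2.1667)
l(20)*X = (20²*(19 - 9*20)/(-2 + 20))*(-13/6) = (400*(19 - 180)/18)*(-13/6) = (400*(1/18)*(-161))*(-13/6) = -32200/9*(-13/6) = 209300/27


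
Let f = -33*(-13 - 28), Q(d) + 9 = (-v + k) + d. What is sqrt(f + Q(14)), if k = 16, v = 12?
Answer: sqrt(1362) ≈ 36.905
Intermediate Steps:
Q(d) = -5 + d (Q(d) = -9 + ((-1*12 + 16) + d) = -9 + ((-12 + 16) + d) = -9 + (4 + d) = -5 + d)
f = 1353 (f = -33*(-41) = 1353)
sqrt(f + Q(14)) = sqrt(1353 + (-5 + 14)) = sqrt(1353 + 9) = sqrt(1362)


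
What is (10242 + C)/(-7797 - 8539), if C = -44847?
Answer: 34605/16336 ≈ 2.1183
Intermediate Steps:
(10242 + C)/(-7797 - 8539) = (10242 - 44847)/(-7797 - 8539) = -34605/(-16336) = -34605*(-1/16336) = 34605/16336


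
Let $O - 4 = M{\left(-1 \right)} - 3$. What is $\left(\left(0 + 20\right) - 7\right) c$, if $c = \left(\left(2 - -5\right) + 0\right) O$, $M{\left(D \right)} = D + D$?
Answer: $-91$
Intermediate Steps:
$M{\left(D \right)} = 2 D$
$O = -1$ ($O = 4 + \left(2 \left(-1\right) - 3\right) = 4 - 5 = -1$)
$c = -7$ ($c = \left(\left(2 - -5\right) + 0\right) \left(-1\right) = \left(\left(2 + 5\right) + 0\right) \left(-1\right) = \left(7 + 0\right) \left(-1\right) = 7 \left(-1\right) = -7$)
$\left(\left(0 + 20\right) - 7\right) c = \left(\left(0 + 20\right) - 7\right) \left(-7\right) = \left(20 - 7\right) \left(-7\right) = 13 \left(-7\right) = -91$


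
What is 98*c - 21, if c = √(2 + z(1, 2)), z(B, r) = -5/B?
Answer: -21 + 98*I*√3 ≈ -21.0 + 169.74*I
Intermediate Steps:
c = I*√3 (c = √(2 - 5/1) = √(2 - 5*1) = √(2 - 5) = √(-3) = I*√3 ≈ 1.732*I)
98*c - 21 = 98*(I*√3) - 21 = 98*I*√3 - 21 = -21 + 98*I*√3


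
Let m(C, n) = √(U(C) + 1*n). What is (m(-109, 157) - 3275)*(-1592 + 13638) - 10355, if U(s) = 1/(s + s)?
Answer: -39461005 + 1114255*√218/109 ≈ -3.9310e+7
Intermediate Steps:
U(s) = 1/(2*s)
m(C, n) = √(n + 1/(2*C)) (m(C, n) = √(1/(2*C) + 1*n) = √(1/(2*C) + n) = √(n + 1/(2*C)))
(m(-109, 157) - 3275)*(-1592 + 13638) - 10355 = (√(2/(-109) + 4*157)/2 - 3275)*(-1592 + 13638) - 10355 = (√(2*(-1/109) + 628)/2 - 3275)*12046 - 10355 = (√(-2/109 + 628)/2 - 3275)*12046 - 10355 = (√(68450/109)/2 - 3275)*12046 - 10355 = ((185*√218/109)/2 - 3275)*12046 - 10355 = (185*√218/218 - 3275)*12046 - 10355 = (-3275 + 185*√218/218)*12046 - 10355 = (-39450650 + 1114255*√218/109) - 10355 = -39461005 + 1114255*√218/109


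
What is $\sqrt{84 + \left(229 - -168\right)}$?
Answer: $\sqrt{481} \approx 21.932$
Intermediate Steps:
$\sqrt{84 + \left(229 - -168\right)} = \sqrt{84 + \left(229 + 168\right)} = \sqrt{84 + 397} = \sqrt{481}$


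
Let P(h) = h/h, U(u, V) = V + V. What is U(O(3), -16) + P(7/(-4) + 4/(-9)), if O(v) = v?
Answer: -31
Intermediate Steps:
U(u, V) = 2*V
P(h) = 1
U(O(3), -16) + P(7/(-4) + 4/(-9)) = 2*(-16) + 1 = -32 + 1 = -31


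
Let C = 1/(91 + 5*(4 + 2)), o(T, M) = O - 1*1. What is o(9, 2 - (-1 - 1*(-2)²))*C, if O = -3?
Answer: -4/121 ≈ -0.033058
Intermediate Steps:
o(T, M) = -4 (o(T, M) = -3 - 1*1 = -3 - 1 = -4)
C = 1/121 (C = 1/(91 + 5*6) = 1/(91 + 30) = 1/121 ≈ 0.0082645)
o(9, 2 - (-1 - 1*(-2)²))*C = -4*1/121 = -4/121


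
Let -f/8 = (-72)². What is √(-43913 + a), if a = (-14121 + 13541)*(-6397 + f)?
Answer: 19*√76787 ≈ 5265.0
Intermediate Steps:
f = -41472 (f = -8*(-72)² = -8*5184 = -41472)
a = 27764020 (a = (-14121 + 13541)*(-6397 - 41472) = -580*(-47869) = 27764020)
√(-43913 + a) = √(-43913 + 27764020) = √27720107 = 19*√76787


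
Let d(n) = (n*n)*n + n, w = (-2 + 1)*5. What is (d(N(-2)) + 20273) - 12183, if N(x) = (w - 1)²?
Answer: 54782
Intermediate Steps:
w = -5 (w = -1*5 = -5)
N(x) = 36 (N(x) = (-5 - 1)² = (-6)² = 36)
d(n) = n + n³ (d(n) = n²*n + n = n³ + n = n + n³)
(d(N(-2)) + 20273) - 12183 = ((36 + 36³) + 20273) - 12183 = ((36 + 46656) + 20273) - 12183 = (46692 + 20273) - 12183 = 66965 - 12183 = 54782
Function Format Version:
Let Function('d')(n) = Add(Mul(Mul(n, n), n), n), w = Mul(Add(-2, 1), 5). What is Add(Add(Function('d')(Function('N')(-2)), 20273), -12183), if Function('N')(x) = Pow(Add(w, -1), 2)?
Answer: 54782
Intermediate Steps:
w = -5 (w = Mul(-1, 5) = -5)
Function('N')(x) = 36 (Function('N')(x) = Pow(Add(-5, -1), 2) = Pow(-6, 2) = 36)
Function('d')(n) = Add(n, Pow(n, 3)) (Function('d')(n) = Add(Mul(Pow(n, 2), n), n) = Add(Pow(n, 3), n) = Add(n, Pow(n, 3)))
Add(Add(Function('d')(Function('N')(-2)), 20273), -12183) = Add(Add(Add(36, Pow(36, 3)), 20273), -12183) = Add(Add(Add(36, 46656), 20273), -12183) = Add(Add(46692, 20273), -12183) = Add(66965, -12183) = 54782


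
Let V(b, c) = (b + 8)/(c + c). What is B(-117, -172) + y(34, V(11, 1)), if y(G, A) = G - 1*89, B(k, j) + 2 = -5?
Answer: -62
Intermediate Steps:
B(k, j) = -7 (B(k, j) = -2 - 5 = -7)
V(b, c) = (8 + b)/(2*c) (V(b, c) = (8 + b)/((2*c)) = (8 + b)*(1/(2*c)) = (8 + b)/(2*c))
y(G, A) = -89 + G (y(G, A) = G - 89 = -89 + G)
B(-117, -172) + y(34, V(11, 1)) = -7 + (-89 + 34) = -7 - 55 = -62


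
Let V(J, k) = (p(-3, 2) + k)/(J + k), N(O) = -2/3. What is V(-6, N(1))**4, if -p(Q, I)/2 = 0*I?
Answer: 1/10000 ≈ 0.00010000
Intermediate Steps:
p(Q, I) = 0 (p(Q, I) = -0*I = -2*0 = 0)
N(O) = -2/3 (N(O) = -2*1/3 = -2/3)
V(J, k) = k/(J + k) (V(J, k) = (0 + k)/(J + k) = k/(J + k))
V(-6, N(1))**4 = (-2/(3*(-6 - 2/3)))**4 = (-2/(3*(-20/3)))**4 = (-2/3*(-3/20))**4 = (1/10)**4 = 1/10000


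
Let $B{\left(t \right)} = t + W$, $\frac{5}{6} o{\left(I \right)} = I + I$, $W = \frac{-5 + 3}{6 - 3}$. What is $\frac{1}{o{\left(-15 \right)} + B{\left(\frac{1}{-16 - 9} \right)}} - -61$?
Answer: $\frac{167858}{2753} \approx 60.973$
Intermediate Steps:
$W = - \frac{2}{3} \approx -0.66667$
$o{\left(I \right)} = \frac{12 I}{5}$ ($o{\left(I \right)} = \frac{6 \left(I + I\right)}{5} = \frac{6 \cdot 2 I}{5} = \frac{12 I}{5}$)
$B{\left(t \right)} = - \frac{2}{3} + t$ ($B{\left(t \right)} = t - \frac{2}{3} = - \frac{2}{3} + t$)
$\frac{1}{o{\left(-15 \right)} + B{\left(\frac{1}{-16 - 9} \right)}} - -61 = \frac{1}{\frac{12}{5} \left(-15\right) - \left(\frac{2}{3} - \frac{1}{-16 - 9}\right)} - -61 = \frac{1}{-36 - \left(\frac{2}{3} - \frac{1}{-25}\right)} + 61 = \frac{1}{-36 - \frac{53}{75}} + 61 = \frac{1}{- \frac{2753}{75}} + 61 = - \frac{75}{2753} + 61 = \frac{167858}{2753}$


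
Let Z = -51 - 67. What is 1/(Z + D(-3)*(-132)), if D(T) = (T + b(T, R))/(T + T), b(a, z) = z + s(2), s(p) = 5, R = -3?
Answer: -1/140 ≈ -0.0071429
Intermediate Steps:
b(a, z) = 5 + z (b(a, z) = z + 5 = 5 + z)
Z = -118
D(T) = (2 + T)/(2*T) (D(T) = (T + (5 - 3))/(T + T) = (T + 2)/((2*T)) = (2 + T)*(1/(2*T)) = (2 + T)/(2*T))
1/(Z + D(-3)*(-132)) = 1/(-118 + ((1/2)*(2 - 3)/(-3))*(-132)) = 1/(-118 + ((1/2)*(-1/3)*(-1))*(-132)) = 1/(-118 + (1/6)*(-132)) = 1/(-118 - 22) = 1/(-140) = -1/140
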